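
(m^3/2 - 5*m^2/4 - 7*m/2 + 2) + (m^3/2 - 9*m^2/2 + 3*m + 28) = m^3 - 23*m^2/4 - m/2 + 30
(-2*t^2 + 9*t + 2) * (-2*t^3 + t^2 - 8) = 4*t^5 - 20*t^4 + 5*t^3 + 18*t^2 - 72*t - 16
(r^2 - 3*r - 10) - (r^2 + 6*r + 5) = -9*r - 15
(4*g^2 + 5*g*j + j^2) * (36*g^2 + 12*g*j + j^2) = 144*g^4 + 228*g^3*j + 100*g^2*j^2 + 17*g*j^3 + j^4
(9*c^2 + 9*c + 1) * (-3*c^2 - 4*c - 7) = -27*c^4 - 63*c^3 - 102*c^2 - 67*c - 7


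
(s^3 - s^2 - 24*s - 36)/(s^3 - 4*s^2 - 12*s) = (s + 3)/s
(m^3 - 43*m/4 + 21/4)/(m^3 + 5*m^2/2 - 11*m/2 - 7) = (m^2 - 7*m/2 + 3/2)/(m^2 - m - 2)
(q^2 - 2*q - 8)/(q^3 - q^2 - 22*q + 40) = (q + 2)/(q^2 + 3*q - 10)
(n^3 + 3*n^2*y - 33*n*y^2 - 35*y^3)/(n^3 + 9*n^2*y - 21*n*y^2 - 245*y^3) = (n + y)/(n + 7*y)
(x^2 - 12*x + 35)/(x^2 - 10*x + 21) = (x - 5)/(x - 3)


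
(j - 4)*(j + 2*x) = j^2 + 2*j*x - 4*j - 8*x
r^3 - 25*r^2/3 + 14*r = r*(r - 6)*(r - 7/3)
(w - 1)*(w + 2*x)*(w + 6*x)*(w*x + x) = w^4*x + 8*w^3*x^2 + 12*w^2*x^3 - w^2*x - 8*w*x^2 - 12*x^3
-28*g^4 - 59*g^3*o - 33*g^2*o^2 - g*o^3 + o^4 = (-7*g + o)*(g + o)^2*(4*g + o)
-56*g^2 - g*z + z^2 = (-8*g + z)*(7*g + z)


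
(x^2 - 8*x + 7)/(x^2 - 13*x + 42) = (x - 1)/(x - 6)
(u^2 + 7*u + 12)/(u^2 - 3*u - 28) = (u + 3)/(u - 7)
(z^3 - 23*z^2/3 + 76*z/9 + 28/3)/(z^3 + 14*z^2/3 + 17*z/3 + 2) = (z^2 - 25*z/3 + 14)/(z^2 + 4*z + 3)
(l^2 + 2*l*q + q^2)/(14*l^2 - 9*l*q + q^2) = (l^2 + 2*l*q + q^2)/(14*l^2 - 9*l*q + q^2)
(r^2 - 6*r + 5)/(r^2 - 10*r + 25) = (r - 1)/(r - 5)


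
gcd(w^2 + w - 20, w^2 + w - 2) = 1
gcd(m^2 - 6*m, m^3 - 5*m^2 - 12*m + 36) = m - 6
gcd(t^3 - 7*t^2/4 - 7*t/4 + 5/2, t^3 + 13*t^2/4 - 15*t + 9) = t - 2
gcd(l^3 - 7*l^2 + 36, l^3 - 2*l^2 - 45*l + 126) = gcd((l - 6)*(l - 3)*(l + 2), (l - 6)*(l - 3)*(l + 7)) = l^2 - 9*l + 18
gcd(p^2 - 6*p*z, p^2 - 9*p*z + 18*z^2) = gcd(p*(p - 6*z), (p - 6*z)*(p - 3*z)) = -p + 6*z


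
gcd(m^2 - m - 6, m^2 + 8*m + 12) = m + 2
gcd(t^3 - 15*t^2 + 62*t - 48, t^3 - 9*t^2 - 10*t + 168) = t - 6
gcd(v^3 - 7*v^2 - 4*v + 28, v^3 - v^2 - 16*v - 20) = v + 2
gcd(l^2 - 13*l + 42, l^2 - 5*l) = 1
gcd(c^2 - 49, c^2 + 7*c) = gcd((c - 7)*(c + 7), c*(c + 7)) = c + 7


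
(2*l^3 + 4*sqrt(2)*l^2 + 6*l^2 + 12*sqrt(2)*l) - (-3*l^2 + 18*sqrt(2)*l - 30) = 2*l^3 + 4*sqrt(2)*l^2 + 9*l^2 - 6*sqrt(2)*l + 30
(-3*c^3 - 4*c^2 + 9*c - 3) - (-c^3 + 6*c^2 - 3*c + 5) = -2*c^3 - 10*c^2 + 12*c - 8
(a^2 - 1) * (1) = a^2 - 1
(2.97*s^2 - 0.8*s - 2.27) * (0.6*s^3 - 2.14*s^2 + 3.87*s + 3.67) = 1.782*s^5 - 6.8358*s^4 + 11.8439*s^3 + 12.6617*s^2 - 11.7209*s - 8.3309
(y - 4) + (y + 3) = 2*y - 1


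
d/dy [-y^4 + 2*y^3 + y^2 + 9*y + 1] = -4*y^3 + 6*y^2 + 2*y + 9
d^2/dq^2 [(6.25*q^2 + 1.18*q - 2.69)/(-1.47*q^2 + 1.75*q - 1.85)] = (1.4210854715202e-14*q^4 - 37.255974*q^3 + 136.858176*q^2 - 22.26609*q - 48.57641)/(3.176523*q^6 - 11.344725*q^5 + 25.49862*q^4 - 33.914125*q^3 + 32.0901*q^2 - 17.968125*q + 6.331625)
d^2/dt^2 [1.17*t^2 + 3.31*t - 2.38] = 2.34000000000000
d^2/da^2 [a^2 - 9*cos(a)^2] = 20 - 36*sin(a)^2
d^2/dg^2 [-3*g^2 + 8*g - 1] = -6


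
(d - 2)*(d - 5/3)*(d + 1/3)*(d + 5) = d^4 + 5*d^3/3 - 131*d^2/9 + 35*d/3 + 50/9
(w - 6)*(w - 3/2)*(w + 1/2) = w^3 - 7*w^2 + 21*w/4 + 9/2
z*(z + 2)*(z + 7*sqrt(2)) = z^3 + 2*z^2 + 7*sqrt(2)*z^2 + 14*sqrt(2)*z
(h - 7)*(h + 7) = h^2 - 49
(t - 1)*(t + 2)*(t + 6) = t^3 + 7*t^2 + 4*t - 12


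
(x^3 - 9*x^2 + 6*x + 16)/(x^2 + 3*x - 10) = (x^2 - 7*x - 8)/(x + 5)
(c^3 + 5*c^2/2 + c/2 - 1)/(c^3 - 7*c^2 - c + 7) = (c^2 + 3*c/2 - 1)/(c^2 - 8*c + 7)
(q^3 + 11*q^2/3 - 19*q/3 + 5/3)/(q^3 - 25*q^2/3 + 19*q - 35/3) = (3*q^2 + 14*q - 5)/(3*q^2 - 22*q + 35)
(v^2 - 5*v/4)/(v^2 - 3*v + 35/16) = 4*v/(4*v - 7)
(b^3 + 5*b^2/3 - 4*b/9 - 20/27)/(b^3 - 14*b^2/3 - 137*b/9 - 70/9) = (b - 2/3)/(b - 7)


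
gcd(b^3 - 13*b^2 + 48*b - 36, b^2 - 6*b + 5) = b - 1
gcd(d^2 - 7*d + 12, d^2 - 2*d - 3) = d - 3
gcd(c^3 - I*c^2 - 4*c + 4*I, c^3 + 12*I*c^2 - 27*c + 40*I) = c - I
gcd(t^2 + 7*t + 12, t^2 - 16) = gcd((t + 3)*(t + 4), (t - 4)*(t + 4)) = t + 4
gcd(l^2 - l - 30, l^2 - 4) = 1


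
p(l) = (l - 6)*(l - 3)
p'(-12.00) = -33.00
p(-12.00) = 270.00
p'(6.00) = 3.00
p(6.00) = 0.00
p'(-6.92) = -22.84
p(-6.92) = 128.17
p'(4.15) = -0.70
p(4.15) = -2.13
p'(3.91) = -1.18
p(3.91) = -1.90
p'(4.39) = -0.22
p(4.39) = -2.24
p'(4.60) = 0.20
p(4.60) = -2.24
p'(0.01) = -8.98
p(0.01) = 17.91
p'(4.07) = -0.86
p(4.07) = -2.07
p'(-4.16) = -17.32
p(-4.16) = 72.75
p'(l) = 2*l - 9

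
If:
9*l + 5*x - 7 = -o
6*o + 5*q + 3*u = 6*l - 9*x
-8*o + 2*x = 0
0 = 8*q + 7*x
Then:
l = 7/9 - 7*x/12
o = x/4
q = -7*x/8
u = 14/9 - 77*x/24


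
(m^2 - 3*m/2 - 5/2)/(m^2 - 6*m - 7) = (m - 5/2)/(m - 7)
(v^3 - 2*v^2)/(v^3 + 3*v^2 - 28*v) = v*(v - 2)/(v^2 + 3*v - 28)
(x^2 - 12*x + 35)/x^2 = 1 - 12/x + 35/x^2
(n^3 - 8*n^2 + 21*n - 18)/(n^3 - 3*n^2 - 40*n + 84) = (n^2 - 6*n + 9)/(n^2 - n - 42)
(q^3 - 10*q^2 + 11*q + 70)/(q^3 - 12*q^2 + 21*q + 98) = (q - 5)/(q - 7)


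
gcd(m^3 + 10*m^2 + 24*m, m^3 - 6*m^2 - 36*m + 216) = m + 6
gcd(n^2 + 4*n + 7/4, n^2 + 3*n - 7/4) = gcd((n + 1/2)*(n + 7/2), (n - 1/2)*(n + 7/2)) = n + 7/2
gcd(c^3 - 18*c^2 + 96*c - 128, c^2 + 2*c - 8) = c - 2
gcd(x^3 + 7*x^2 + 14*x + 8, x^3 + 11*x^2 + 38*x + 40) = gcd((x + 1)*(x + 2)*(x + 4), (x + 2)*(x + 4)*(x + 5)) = x^2 + 6*x + 8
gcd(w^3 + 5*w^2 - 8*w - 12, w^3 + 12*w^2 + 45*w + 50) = 1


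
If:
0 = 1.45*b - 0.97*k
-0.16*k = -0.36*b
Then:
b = 0.00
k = 0.00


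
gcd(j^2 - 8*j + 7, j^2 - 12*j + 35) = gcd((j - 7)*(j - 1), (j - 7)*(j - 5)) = j - 7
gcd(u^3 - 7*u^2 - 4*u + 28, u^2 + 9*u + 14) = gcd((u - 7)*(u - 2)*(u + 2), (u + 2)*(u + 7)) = u + 2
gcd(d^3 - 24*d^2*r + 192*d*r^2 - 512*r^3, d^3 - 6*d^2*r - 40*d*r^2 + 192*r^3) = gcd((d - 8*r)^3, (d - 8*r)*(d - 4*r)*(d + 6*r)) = -d + 8*r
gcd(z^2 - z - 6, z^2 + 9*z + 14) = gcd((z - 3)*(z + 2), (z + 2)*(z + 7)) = z + 2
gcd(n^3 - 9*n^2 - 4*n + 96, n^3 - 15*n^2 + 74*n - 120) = n - 4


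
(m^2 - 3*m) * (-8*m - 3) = -8*m^3 + 21*m^2 + 9*m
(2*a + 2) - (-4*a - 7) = 6*a + 9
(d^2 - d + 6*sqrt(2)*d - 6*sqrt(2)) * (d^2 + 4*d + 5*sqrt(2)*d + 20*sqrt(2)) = d^4 + 3*d^3 + 11*sqrt(2)*d^3 + 33*sqrt(2)*d^2 + 56*d^2 - 44*sqrt(2)*d + 180*d - 240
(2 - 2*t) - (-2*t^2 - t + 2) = 2*t^2 - t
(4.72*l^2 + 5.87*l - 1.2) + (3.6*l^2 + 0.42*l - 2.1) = 8.32*l^2 + 6.29*l - 3.3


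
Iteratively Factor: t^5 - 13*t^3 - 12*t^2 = (t + 3)*(t^4 - 3*t^3 - 4*t^2) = t*(t + 3)*(t^3 - 3*t^2 - 4*t) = t*(t - 4)*(t + 3)*(t^2 + t) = t*(t - 4)*(t + 1)*(t + 3)*(t)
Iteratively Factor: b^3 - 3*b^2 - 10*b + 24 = (b - 2)*(b^2 - b - 12) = (b - 2)*(b + 3)*(b - 4)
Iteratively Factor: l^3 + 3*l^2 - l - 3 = (l + 3)*(l^2 - 1) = (l - 1)*(l + 3)*(l + 1)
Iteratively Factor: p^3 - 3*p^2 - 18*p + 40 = (p - 5)*(p^2 + 2*p - 8) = (p - 5)*(p - 2)*(p + 4)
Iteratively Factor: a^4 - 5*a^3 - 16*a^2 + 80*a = (a - 4)*(a^3 - a^2 - 20*a) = a*(a - 4)*(a^2 - a - 20) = a*(a - 5)*(a - 4)*(a + 4)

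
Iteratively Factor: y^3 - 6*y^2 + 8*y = (y)*(y^2 - 6*y + 8) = y*(y - 4)*(y - 2)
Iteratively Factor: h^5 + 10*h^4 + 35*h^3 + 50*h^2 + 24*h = (h + 4)*(h^4 + 6*h^3 + 11*h^2 + 6*h) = (h + 1)*(h + 4)*(h^3 + 5*h^2 + 6*h) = (h + 1)*(h + 3)*(h + 4)*(h^2 + 2*h) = (h + 1)*(h + 2)*(h + 3)*(h + 4)*(h)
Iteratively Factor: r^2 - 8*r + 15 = (r - 3)*(r - 5)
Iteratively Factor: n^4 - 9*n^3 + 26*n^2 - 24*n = (n)*(n^3 - 9*n^2 + 26*n - 24) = n*(n - 2)*(n^2 - 7*n + 12) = n*(n - 4)*(n - 2)*(n - 3)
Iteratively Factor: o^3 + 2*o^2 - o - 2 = (o + 1)*(o^2 + o - 2) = (o - 1)*(o + 1)*(o + 2)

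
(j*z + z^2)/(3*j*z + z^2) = (j + z)/(3*j + z)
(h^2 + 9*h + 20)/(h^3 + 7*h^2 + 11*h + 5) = (h + 4)/(h^2 + 2*h + 1)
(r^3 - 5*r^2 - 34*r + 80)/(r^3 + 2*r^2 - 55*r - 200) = (r - 2)/(r + 5)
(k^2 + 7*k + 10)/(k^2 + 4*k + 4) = (k + 5)/(k + 2)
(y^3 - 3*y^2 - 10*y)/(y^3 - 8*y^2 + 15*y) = (y + 2)/(y - 3)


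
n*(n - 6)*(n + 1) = n^3 - 5*n^2 - 6*n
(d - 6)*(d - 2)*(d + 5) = d^3 - 3*d^2 - 28*d + 60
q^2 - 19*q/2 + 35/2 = (q - 7)*(q - 5/2)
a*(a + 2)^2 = a^3 + 4*a^2 + 4*a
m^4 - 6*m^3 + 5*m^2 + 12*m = m*(m - 4)*(m - 3)*(m + 1)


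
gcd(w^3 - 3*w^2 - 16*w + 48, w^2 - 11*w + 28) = w - 4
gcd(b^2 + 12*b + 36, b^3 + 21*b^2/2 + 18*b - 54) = b^2 + 12*b + 36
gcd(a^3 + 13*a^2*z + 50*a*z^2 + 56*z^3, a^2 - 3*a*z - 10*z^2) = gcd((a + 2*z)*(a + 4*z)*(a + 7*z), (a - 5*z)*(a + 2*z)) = a + 2*z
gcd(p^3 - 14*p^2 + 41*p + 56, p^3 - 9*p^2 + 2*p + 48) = p - 8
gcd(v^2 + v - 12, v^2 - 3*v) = v - 3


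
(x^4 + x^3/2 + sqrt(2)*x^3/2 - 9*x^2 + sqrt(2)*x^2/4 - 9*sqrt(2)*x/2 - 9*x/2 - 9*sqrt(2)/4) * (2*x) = 2*x^5 + x^4 + sqrt(2)*x^4 - 18*x^3 + sqrt(2)*x^3/2 - 9*sqrt(2)*x^2 - 9*x^2 - 9*sqrt(2)*x/2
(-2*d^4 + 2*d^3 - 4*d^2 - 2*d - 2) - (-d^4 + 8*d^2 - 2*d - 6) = -d^4 + 2*d^3 - 12*d^2 + 4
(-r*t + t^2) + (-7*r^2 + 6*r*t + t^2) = -7*r^2 + 5*r*t + 2*t^2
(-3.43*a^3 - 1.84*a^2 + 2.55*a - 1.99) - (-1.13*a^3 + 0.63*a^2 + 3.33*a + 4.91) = -2.3*a^3 - 2.47*a^2 - 0.78*a - 6.9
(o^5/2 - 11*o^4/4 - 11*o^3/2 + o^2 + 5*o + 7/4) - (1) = o^5/2 - 11*o^4/4 - 11*o^3/2 + o^2 + 5*o + 3/4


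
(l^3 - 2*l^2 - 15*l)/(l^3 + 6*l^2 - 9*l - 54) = l*(l - 5)/(l^2 + 3*l - 18)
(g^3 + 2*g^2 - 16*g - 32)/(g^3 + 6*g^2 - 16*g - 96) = (g + 2)/(g + 6)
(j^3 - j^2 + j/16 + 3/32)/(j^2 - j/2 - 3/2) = (-32*j^3 + 32*j^2 - 2*j - 3)/(16*(-2*j^2 + j + 3))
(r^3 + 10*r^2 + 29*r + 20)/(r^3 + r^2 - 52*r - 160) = (r + 1)/(r - 8)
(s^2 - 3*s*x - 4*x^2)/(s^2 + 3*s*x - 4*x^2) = (s^2 - 3*s*x - 4*x^2)/(s^2 + 3*s*x - 4*x^2)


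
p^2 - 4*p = p*(p - 4)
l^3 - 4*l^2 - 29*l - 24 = (l - 8)*(l + 1)*(l + 3)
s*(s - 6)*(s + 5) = s^3 - s^2 - 30*s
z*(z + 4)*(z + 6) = z^3 + 10*z^2 + 24*z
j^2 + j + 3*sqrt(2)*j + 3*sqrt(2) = (j + 1)*(j + 3*sqrt(2))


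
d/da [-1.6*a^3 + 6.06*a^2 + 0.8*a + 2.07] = -4.8*a^2 + 12.12*a + 0.8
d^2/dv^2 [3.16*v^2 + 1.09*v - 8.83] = 6.32000000000000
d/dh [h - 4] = 1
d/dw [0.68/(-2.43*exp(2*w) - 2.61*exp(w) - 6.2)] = (3.3048*exp(w) + 1.7748)*exp(w)/(2.43*exp(2*w) + 2.61*exp(w) + 6.2)^2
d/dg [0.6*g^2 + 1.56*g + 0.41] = 1.2*g + 1.56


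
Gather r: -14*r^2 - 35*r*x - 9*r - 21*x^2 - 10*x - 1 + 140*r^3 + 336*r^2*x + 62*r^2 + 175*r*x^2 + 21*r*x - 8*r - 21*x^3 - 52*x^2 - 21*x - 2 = 140*r^3 + r^2*(336*x + 48) + r*(175*x^2 - 14*x - 17) - 21*x^3 - 73*x^2 - 31*x - 3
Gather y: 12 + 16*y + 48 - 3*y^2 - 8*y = -3*y^2 + 8*y + 60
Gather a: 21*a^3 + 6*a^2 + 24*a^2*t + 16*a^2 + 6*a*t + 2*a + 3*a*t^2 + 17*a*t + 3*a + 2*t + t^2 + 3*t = 21*a^3 + a^2*(24*t + 22) + a*(3*t^2 + 23*t + 5) + t^2 + 5*t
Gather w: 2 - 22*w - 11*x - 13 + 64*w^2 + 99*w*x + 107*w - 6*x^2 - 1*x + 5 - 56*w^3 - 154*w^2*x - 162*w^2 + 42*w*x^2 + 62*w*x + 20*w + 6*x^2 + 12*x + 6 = -56*w^3 + w^2*(-154*x - 98) + w*(42*x^2 + 161*x + 105)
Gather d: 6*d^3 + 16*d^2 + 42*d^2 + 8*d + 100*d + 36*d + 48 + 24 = 6*d^3 + 58*d^2 + 144*d + 72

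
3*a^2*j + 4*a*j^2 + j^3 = j*(a + j)*(3*a + j)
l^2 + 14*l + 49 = (l + 7)^2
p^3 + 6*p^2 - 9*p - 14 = (p - 2)*(p + 1)*(p + 7)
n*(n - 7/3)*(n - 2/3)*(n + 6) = n^4 + 3*n^3 - 148*n^2/9 + 28*n/3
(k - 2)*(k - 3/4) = k^2 - 11*k/4 + 3/2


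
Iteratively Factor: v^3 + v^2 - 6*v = (v - 2)*(v^2 + 3*v) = v*(v - 2)*(v + 3)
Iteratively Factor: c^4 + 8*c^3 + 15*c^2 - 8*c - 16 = (c + 1)*(c^3 + 7*c^2 + 8*c - 16) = (c + 1)*(c + 4)*(c^2 + 3*c - 4) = (c - 1)*(c + 1)*(c + 4)*(c + 4)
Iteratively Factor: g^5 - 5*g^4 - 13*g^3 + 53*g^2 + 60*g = (g - 4)*(g^4 - g^3 - 17*g^2 - 15*g) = (g - 5)*(g - 4)*(g^3 + 4*g^2 + 3*g) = (g - 5)*(g - 4)*(g + 3)*(g^2 + g) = g*(g - 5)*(g - 4)*(g + 3)*(g + 1)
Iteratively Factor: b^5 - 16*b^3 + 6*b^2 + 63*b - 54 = (b + 3)*(b^4 - 3*b^3 - 7*b^2 + 27*b - 18) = (b - 2)*(b + 3)*(b^3 - b^2 - 9*b + 9) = (b - 3)*(b - 2)*(b + 3)*(b^2 + 2*b - 3) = (b - 3)*(b - 2)*(b + 3)^2*(b - 1)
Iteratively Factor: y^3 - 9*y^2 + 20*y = (y - 5)*(y^2 - 4*y) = y*(y - 5)*(y - 4)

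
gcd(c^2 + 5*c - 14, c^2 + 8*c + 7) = c + 7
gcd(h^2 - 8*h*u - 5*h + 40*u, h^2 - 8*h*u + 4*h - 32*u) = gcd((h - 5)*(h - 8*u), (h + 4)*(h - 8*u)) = -h + 8*u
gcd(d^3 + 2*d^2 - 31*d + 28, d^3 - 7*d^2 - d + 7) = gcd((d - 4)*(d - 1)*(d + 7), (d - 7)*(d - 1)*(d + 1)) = d - 1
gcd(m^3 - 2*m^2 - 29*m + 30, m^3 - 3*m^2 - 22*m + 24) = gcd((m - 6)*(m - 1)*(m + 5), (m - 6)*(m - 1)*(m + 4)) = m^2 - 7*m + 6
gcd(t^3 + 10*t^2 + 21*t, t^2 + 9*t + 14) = t + 7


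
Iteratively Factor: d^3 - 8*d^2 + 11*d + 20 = (d + 1)*(d^2 - 9*d + 20) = (d - 5)*(d + 1)*(d - 4)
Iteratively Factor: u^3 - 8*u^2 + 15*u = (u - 3)*(u^2 - 5*u) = (u - 5)*(u - 3)*(u)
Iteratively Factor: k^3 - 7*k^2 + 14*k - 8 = (k - 1)*(k^2 - 6*k + 8) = (k - 4)*(k - 1)*(k - 2)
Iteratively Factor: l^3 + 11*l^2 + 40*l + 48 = (l + 3)*(l^2 + 8*l + 16) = (l + 3)*(l + 4)*(l + 4)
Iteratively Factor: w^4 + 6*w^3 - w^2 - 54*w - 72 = (w + 3)*(w^3 + 3*w^2 - 10*w - 24) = (w + 2)*(w + 3)*(w^2 + w - 12) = (w - 3)*(w + 2)*(w + 3)*(w + 4)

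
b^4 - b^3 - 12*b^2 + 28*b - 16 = (b - 2)^2*(b - 1)*(b + 4)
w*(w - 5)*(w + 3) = w^3 - 2*w^2 - 15*w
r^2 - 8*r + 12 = (r - 6)*(r - 2)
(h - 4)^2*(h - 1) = h^3 - 9*h^2 + 24*h - 16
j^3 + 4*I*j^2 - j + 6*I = (j - I)*(j + 2*I)*(j + 3*I)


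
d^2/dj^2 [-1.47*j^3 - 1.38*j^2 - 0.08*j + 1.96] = -8.82*j - 2.76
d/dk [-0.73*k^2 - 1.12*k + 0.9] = -1.46*k - 1.12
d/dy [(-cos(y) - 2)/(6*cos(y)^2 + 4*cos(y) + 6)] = (3*sin(y)^2 - 12*cos(y) - 4)*sin(y)/(2*(-3*sin(y)^2 + 2*cos(y) + 6)^2)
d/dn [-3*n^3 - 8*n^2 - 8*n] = -9*n^2 - 16*n - 8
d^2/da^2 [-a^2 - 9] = -2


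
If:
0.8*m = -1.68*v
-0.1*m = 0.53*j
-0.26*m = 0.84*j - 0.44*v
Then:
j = 0.00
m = 0.00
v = 0.00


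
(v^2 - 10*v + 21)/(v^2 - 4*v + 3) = (v - 7)/(v - 1)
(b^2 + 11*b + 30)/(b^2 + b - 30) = (b + 5)/(b - 5)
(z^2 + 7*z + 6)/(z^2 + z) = (z + 6)/z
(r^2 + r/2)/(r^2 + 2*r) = (r + 1/2)/(r + 2)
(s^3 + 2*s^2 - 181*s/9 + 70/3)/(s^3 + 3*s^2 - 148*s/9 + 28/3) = (3*s - 5)/(3*s - 2)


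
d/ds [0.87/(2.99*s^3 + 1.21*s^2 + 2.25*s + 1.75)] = (-7.8039*s^2 - 2.1054*s - 1.9575)/(2.99*s^3 + 1.21*s^2 + 2.25*s + 1.75)^2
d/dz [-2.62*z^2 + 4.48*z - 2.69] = 4.48 - 5.24*z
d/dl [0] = 0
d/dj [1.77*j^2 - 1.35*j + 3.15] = 3.54*j - 1.35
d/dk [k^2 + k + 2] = 2*k + 1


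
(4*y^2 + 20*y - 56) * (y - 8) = 4*y^3 - 12*y^2 - 216*y + 448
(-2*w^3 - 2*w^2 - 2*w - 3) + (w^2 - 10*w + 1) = -2*w^3 - w^2 - 12*w - 2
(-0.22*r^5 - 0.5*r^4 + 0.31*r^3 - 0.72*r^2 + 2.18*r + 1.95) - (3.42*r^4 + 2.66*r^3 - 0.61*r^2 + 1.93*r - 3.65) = -0.22*r^5 - 3.92*r^4 - 2.35*r^3 - 0.11*r^2 + 0.25*r + 5.6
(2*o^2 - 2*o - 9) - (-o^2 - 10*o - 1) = 3*o^2 + 8*o - 8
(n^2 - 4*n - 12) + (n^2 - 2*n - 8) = 2*n^2 - 6*n - 20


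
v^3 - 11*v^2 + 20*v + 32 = (v - 8)*(v - 4)*(v + 1)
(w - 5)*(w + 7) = w^2 + 2*w - 35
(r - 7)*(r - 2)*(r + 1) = r^3 - 8*r^2 + 5*r + 14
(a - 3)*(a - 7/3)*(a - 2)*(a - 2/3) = a^4 - 8*a^3 + 203*a^2/9 - 232*a/9 + 28/3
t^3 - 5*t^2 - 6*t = t*(t - 6)*(t + 1)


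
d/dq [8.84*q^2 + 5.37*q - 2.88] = 17.68*q + 5.37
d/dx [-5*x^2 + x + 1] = 1 - 10*x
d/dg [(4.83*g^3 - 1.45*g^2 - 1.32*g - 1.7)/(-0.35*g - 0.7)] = (-3.381*g^3 - 9.6355*g^2 + 2.03*g + 0.329)/(0.1225*g^2 + 0.49*g + 0.49)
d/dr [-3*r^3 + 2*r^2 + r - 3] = -9*r^2 + 4*r + 1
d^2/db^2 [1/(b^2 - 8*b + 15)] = 2*(-b^2 + 8*b + 4*(b - 4)^2 - 15)/(b^2 - 8*b + 15)^3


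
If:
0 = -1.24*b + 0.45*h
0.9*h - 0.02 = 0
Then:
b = 0.01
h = 0.02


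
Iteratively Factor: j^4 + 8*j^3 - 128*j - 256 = (j - 4)*(j^3 + 12*j^2 + 48*j + 64) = (j - 4)*(j + 4)*(j^2 + 8*j + 16) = (j - 4)*(j + 4)^2*(j + 4)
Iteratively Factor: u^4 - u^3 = (u - 1)*(u^3) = u*(u - 1)*(u^2) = u^2*(u - 1)*(u)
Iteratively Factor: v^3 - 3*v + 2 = (v + 2)*(v^2 - 2*v + 1) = (v - 1)*(v + 2)*(v - 1)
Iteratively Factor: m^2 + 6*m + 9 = (m + 3)*(m + 3)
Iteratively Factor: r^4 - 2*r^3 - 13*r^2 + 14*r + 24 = (r + 3)*(r^3 - 5*r^2 + 2*r + 8) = (r - 4)*(r + 3)*(r^2 - r - 2) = (r - 4)*(r + 1)*(r + 3)*(r - 2)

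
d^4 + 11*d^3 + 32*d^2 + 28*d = d*(d + 2)^2*(d + 7)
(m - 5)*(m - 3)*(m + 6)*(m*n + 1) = m^4*n - 2*m^3*n + m^3 - 33*m^2*n - 2*m^2 + 90*m*n - 33*m + 90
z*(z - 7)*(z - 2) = z^3 - 9*z^2 + 14*z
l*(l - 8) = l^2 - 8*l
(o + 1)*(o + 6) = o^2 + 7*o + 6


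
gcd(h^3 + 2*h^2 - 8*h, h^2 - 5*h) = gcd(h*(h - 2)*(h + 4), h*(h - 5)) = h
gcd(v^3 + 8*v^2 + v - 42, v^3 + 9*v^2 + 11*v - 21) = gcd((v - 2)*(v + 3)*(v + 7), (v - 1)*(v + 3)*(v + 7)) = v^2 + 10*v + 21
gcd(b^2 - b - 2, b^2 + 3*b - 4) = 1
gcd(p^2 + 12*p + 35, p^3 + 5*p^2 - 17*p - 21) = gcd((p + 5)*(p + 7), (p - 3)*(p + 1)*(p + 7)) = p + 7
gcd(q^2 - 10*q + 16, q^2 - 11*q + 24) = q - 8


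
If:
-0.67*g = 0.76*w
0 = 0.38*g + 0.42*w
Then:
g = 0.00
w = 0.00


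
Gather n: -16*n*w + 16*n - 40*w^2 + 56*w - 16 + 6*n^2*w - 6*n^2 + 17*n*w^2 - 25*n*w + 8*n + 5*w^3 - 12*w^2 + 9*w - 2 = n^2*(6*w - 6) + n*(17*w^2 - 41*w + 24) + 5*w^3 - 52*w^2 + 65*w - 18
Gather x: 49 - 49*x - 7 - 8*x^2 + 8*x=-8*x^2 - 41*x + 42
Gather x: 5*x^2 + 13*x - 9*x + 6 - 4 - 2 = 5*x^2 + 4*x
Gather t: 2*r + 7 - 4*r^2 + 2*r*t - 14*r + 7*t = -4*r^2 - 12*r + t*(2*r + 7) + 7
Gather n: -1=-1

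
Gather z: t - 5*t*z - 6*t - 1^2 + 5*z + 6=-5*t + z*(5 - 5*t) + 5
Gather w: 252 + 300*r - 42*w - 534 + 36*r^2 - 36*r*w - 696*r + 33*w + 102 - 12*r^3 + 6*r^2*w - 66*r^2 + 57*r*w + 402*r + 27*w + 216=-12*r^3 - 30*r^2 + 6*r + w*(6*r^2 + 21*r + 18) + 36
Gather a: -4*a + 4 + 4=8 - 4*a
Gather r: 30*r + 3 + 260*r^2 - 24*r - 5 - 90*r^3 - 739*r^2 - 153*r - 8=-90*r^3 - 479*r^2 - 147*r - 10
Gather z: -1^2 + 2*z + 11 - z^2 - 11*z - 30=-z^2 - 9*z - 20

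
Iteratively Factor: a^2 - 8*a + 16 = (a - 4)*(a - 4)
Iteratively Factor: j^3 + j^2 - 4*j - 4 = (j + 1)*(j^2 - 4) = (j - 2)*(j + 1)*(j + 2)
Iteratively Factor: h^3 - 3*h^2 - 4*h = (h - 4)*(h^2 + h) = (h - 4)*(h + 1)*(h)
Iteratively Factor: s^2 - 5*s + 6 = (s - 2)*(s - 3)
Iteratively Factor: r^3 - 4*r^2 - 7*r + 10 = (r - 1)*(r^2 - 3*r - 10) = (r - 5)*(r - 1)*(r + 2)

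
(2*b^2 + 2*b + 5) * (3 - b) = -2*b^3 + 4*b^2 + b + 15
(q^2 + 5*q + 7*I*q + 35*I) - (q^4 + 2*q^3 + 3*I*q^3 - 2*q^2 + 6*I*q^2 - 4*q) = -q^4 - 2*q^3 - 3*I*q^3 + 3*q^2 - 6*I*q^2 + 9*q + 7*I*q + 35*I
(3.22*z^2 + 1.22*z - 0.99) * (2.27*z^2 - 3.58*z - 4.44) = 7.3094*z^4 - 8.7582*z^3 - 20.9117*z^2 - 1.8726*z + 4.3956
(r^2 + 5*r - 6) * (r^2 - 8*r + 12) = r^4 - 3*r^3 - 34*r^2 + 108*r - 72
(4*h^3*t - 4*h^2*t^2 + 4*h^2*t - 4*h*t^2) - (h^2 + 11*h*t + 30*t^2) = 4*h^3*t - 4*h^2*t^2 + 4*h^2*t - h^2 - 4*h*t^2 - 11*h*t - 30*t^2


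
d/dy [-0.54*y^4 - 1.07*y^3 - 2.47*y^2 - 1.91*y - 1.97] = -2.16*y^3 - 3.21*y^2 - 4.94*y - 1.91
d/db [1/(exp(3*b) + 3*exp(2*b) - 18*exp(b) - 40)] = 3*(-exp(2*b) - 2*exp(b) + 6)*exp(b)/(exp(3*b) + 3*exp(2*b) - 18*exp(b) - 40)^2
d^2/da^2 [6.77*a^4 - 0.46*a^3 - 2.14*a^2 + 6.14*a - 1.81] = 81.24*a^2 - 2.76*a - 4.28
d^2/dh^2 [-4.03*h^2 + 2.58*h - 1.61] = -8.06000000000000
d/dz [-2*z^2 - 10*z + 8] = -4*z - 10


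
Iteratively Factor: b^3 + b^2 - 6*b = (b + 3)*(b^2 - 2*b) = b*(b + 3)*(b - 2)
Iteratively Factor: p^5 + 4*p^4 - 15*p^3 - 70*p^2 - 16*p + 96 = (p + 2)*(p^4 + 2*p^3 - 19*p^2 - 32*p + 48) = (p - 1)*(p + 2)*(p^3 + 3*p^2 - 16*p - 48) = (p - 1)*(p + 2)*(p + 4)*(p^2 - p - 12) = (p - 4)*(p - 1)*(p + 2)*(p + 4)*(p + 3)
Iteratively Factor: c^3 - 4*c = (c + 2)*(c^2 - 2*c) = (c - 2)*(c + 2)*(c)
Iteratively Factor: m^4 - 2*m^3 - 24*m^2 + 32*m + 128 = (m + 2)*(m^3 - 4*m^2 - 16*m + 64) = (m + 2)*(m + 4)*(m^2 - 8*m + 16) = (m - 4)*(m + 2)*(m + 4)*(m - 4)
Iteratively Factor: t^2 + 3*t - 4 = (t - 1)*(t + 4)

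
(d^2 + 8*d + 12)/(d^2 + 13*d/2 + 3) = 2*(d + 2)/(2*d + 1)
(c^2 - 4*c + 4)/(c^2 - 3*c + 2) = (c - 2)/(c - 1)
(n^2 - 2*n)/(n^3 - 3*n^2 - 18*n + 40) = n/(n^2 - n - 20)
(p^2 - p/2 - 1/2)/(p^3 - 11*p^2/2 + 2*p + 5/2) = 1/(p - 5)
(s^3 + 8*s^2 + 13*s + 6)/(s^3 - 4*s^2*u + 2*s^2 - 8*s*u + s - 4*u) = (s + 6)/(s - 4*u)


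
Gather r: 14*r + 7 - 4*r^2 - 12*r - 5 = -4*r^2 + 2*r + 2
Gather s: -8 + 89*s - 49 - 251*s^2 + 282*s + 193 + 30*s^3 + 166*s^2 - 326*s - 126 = 30*s^3 - 85*s^2 + 45*s + 10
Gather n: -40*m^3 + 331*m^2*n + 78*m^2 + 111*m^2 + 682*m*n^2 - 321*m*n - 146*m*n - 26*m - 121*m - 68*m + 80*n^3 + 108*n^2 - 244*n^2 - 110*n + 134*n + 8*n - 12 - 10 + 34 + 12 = -40*m^3 + 189*m^2 - 215*m + 80*n^3 + n^2*(682*m - 136) + n*(331*m^2 - 467*m + 32) + 24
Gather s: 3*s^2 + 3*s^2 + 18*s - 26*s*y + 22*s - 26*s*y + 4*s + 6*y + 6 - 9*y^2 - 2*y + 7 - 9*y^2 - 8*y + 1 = 6*s^2 + s*(44 - 52*y) - 18*y^2 - 4*y + 14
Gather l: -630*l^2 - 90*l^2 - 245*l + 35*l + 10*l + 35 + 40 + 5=-720*l^2 - 200*l + 80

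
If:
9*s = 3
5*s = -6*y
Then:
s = 1/3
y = -5/18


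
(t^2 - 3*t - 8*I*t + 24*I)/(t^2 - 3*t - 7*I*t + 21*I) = (t - 8*I)/(t - 7*I)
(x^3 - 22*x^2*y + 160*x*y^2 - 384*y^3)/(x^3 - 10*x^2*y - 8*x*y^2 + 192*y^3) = (x - 8*y)/(x + 4*y)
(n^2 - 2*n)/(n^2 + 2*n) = (n - 2)/(n + 2)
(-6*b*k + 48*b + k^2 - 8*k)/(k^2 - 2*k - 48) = (-6*b + k)/(k + 6)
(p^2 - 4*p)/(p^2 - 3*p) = (p - 4)/(p - 3)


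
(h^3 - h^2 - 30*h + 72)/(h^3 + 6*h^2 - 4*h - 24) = (h^2 - 7*h + 12)/(h^2 - 4)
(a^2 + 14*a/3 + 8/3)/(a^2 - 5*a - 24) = (3*a^2 + 14*a + 8)/(3*(a^2 - 5*a - 24))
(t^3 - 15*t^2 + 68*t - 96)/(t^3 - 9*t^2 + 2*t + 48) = (t - 4)/(t + 2)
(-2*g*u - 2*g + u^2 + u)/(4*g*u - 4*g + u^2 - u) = (-2*g*u - 2*g + u^2 + u)/(4*g*u - 4*g + u^2 - u)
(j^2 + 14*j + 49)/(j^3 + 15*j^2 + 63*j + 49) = 1/(j + 1)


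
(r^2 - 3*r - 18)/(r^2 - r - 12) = (r - 6)/(r - 4)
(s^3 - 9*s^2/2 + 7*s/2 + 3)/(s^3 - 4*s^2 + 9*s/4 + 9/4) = 2*(s - 2)/(2*s - 3)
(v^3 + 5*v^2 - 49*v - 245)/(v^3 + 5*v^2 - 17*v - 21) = (v^2 - 2*v - 35)/(v^2 - 2*v - 3)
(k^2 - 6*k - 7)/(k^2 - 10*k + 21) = (k + 1)/(k - 3)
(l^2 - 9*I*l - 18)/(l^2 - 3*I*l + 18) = (l - 3*I)/(l + 3*I)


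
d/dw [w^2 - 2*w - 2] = 2*w - 2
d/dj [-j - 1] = -1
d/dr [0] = 0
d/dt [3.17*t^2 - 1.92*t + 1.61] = 6.34*t - 1.92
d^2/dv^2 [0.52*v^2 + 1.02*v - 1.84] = 1.04000000000000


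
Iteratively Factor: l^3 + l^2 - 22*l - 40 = (l + 2)*(l^2 - l - 20) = (l + 2)*(l + 4)*(l - 5)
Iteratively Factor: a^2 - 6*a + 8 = (a - 4)*(a - 2)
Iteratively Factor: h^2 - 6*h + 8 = (h - 4)*(h - 2)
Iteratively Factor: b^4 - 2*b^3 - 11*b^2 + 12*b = (b - 1)*(b^3 - b^2 - 12*b) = b*(b - 1)*(b^2 - b - 12) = b*(b - 1)*(b + 3)*(b - 4)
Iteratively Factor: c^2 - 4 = (c + 2)*(c - 2)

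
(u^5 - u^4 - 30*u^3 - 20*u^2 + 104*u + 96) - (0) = u^5 - u^4 - 30*u^3 - 20*u^2 + 104*u + 96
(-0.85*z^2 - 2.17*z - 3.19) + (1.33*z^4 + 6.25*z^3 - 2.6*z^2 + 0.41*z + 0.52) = 1.33*z^4 + 6.25*z^3 - 3.45*z^2 - 1.76*z - 2.67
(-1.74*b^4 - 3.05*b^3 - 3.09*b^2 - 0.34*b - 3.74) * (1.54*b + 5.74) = -2.6796*b^5 - 14.6846*b^4 - 22.2656*b^3 - 18.2602*b^2 - 7.7112*b - 21.4676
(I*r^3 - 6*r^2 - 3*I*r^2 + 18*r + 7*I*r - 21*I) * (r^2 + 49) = I*r^5 - 6*r^4 - 3*I*r^4 + 18*r^3 + 56*I*r^3 - 294*r^2 - 168*I*r^2 + 882*r + 343*I*r - 1029*I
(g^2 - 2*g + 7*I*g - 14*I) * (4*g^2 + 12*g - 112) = 4*g^4 + 4*g^3 + 28*I*g^3 - 136*g^2 + 28*I*g^2 + 224*g - 952*I*g + 1568*I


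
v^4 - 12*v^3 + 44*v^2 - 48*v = v*(v - 6)*(v - 4)*(v - 2)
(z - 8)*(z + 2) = z^2 - 6*z - 16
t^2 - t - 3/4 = (t - 3/2)*(t + 1/2)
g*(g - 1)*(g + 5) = g^3 + 4*g^2 - 5*g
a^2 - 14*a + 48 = (a - 8)*(a - 6)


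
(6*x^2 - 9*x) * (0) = 0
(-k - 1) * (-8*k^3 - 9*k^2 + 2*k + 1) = 8*k^4 + 17*k^3 + 7*k^2 - 3*k - 1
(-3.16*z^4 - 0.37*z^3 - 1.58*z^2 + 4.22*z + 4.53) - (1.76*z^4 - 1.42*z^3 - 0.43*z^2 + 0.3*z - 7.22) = -4.92*z^4 + 1.05*z^3 - 1.15*z^2 + 3.92*z + 11.75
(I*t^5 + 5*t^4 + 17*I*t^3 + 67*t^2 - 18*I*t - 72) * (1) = I*t^5 + 5*t^4 + 17*I*t^3 + 67*t^2 - 18*I*t - 72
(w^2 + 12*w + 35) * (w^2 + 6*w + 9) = w^4 + 18*w^3 + 116*w^2 + 318*w + 315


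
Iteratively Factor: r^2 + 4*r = (r + 4)*(r)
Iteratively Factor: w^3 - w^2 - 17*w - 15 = (w + 1)*(w^2 - 2*w - 15) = (w + 1)*(w + 3)*(w - 5)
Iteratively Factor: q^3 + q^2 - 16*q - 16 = (q - 4)*(q^2 + 5*q + 4) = (q - 4)*(q + 1)*(q + 4)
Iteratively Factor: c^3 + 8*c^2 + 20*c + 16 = (c + 2)*(c^2 + 6*c + 8) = (c + 2)^2*(c + 4)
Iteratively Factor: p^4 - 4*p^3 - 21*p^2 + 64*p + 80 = (p + 1)*(p^3 - 5*p^2 - 16*p + 80) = (p - 5)*(p + 1)*(p^2 - 16) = (p - 5)*(p - 4)*(p + 1)*(p + 4)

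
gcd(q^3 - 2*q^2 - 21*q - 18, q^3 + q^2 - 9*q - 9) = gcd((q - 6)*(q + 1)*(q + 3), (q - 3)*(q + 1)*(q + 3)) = q^2 + 4*q + 3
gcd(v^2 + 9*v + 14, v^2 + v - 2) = v + 2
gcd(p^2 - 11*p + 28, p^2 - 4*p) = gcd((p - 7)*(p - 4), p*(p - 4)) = p - 4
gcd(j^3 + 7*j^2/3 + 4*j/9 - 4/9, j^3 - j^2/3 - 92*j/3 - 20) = j + 2/3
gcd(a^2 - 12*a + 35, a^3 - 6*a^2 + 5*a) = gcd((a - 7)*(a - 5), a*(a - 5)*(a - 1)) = a - 5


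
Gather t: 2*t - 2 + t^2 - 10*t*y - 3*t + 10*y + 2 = t^2 + t*(-10*y - 1) + 10*y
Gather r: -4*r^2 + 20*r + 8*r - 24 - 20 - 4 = -4*r^2 + 28*r - 48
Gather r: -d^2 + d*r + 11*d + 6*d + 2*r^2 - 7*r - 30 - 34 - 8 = -d^2 + 17*d + 2*r^2 + r*(d - 7) - 72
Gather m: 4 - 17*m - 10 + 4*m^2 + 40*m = 4*m^2 + 23*m - 6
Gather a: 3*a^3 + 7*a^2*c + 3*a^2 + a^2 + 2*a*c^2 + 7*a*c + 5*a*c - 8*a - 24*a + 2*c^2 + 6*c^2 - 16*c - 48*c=3*a^3 + a^2*(7*c + 4) + a*(2*c^2 + 12*c - 32) + 8*c^2 - 64*c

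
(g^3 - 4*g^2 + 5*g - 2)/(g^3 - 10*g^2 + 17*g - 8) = (g - 2)/(g - 8)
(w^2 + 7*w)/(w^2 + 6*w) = (w + 7)/(w + 6)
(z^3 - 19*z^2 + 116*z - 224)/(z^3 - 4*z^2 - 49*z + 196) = (z - 8)/(z + 7)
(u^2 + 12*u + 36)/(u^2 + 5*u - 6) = (u + 6)/(u - 1)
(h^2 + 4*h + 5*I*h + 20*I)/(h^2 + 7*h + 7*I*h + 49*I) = (h^2 + h*(4 + 5*I) + 20*I)/(h^2 + 7*h*(1 + I) + 49*I)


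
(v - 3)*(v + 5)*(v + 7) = v^3 + 9*v^2 - v - 105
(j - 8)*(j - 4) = j^2 - 12*j + 32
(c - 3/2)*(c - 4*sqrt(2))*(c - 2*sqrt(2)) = c^3 - 6*sqrt(2)*c^2 - 3*c^2/2 + 9*sqrt(2)*c + 16*c - 24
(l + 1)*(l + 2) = l^2 + 3*l + 2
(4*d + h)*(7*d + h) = 28*d^2 + 11*d*h + h^2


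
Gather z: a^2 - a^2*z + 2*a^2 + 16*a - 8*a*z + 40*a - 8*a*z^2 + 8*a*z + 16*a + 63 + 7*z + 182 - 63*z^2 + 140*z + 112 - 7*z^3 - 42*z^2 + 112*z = 3*a^2 + 72*a - 7*z^3 + z^2*(-8*a - 105) + z*(259 - a^2) + 357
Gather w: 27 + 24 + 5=56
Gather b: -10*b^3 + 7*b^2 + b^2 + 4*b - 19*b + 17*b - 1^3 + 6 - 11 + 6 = -10*b^3 + 8*b^2 + 2*b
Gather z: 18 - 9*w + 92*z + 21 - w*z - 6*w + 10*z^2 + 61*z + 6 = -15*w + 10*z^2 + z*(153 - w) + 45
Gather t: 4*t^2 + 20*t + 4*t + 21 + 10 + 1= 4*t^2 + 24*t + 32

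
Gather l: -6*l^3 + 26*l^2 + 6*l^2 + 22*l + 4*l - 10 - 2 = -6*l^3 + 32*l^2 + 26*l - 12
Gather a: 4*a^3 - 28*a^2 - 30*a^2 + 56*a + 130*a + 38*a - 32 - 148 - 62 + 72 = 4*a^3 - 58*a^2 + 224*a - 170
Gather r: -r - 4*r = -5*r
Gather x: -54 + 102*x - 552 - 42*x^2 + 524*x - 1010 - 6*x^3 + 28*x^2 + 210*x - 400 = -6*x^3 - 14*x^2 + 836*x - 2016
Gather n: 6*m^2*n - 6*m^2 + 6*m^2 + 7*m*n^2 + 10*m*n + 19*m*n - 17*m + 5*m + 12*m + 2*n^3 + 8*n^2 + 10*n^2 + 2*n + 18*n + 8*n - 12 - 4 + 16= 2*n^3 + n^2*(7*m + 18) + n*(6*m^2 + 29*m + 28)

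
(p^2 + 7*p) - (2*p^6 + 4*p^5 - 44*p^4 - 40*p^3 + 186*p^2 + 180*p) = -2*p^6 - 4*p^5 + 44*p^4 + 40*p^3 - 185*p^2 - 173*p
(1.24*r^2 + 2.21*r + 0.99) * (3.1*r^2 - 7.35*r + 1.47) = 3.844*r^4 - 2.263*r^3 - 11.3517*r^2 - 4.0278*r + 1.4553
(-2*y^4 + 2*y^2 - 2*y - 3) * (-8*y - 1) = 16*y^5 + 2*y^4 - 16*y^3 + 14*y^2 + 26*y + 3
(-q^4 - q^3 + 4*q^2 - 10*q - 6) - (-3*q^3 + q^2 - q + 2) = -q^4 + 2*q^3 + 3*q^2 - 9*q - 8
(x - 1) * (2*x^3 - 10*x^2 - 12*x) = 2*x^4 - 12*x^3 - 2*x^2 + 12*x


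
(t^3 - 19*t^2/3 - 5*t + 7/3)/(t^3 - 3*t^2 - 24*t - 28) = (3*t^2 + 2*t - 1)/(3*(t^2 + 4*t + 4))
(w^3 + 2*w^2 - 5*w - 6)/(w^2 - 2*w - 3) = (w^2 + w - 6)/(w - 3)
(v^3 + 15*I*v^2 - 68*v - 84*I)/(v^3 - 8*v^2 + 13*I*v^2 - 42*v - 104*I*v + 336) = (v + 2*I)/(v - 8)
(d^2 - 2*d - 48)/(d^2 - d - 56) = (d + 6)/(d + 7)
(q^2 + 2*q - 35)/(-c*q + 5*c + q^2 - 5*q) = (q + 7)/(-c + q)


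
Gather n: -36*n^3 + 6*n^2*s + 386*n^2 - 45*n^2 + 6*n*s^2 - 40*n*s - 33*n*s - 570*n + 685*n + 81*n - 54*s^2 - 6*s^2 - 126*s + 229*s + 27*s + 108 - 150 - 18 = -36*n^3 + n^2*(6*s + 341) + n*(6*s^2 - 73*s + 196) - 60*s^2 + 130*s - 60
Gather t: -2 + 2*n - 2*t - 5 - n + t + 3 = n - t - 4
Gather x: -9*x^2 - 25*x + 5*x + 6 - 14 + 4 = -9*x^2 - 20*x - 4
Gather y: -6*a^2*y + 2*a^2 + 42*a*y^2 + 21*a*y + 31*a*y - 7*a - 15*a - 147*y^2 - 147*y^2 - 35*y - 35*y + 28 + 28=2*a^2 - 22*a + y^2*(42*a - 294) + y*(-6*a^2 + 52*a - 70) + 56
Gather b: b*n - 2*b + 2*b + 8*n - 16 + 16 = b*n + 8*n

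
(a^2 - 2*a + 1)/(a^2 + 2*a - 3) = (a - 1)/(a + 3)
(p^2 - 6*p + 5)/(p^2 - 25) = (p - 1)/(p + 5)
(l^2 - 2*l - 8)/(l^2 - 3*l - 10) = (l - 4)/(l - 5)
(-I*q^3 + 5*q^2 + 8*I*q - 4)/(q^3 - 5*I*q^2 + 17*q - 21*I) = (-I*q^3 + 5*q^2 + 8*I*q - 4)/(q^3 - 5*I*q^2 + 17*q - 21*I)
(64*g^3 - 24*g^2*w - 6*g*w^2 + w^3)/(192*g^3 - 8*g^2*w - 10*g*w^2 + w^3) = (-2*g + w)/(-6*g + w)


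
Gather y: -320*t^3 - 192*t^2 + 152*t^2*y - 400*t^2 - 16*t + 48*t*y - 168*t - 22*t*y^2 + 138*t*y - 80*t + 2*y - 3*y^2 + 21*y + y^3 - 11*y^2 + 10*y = -320*t^3 - 592*t^2 - 264*t + y^3 + y^2*(-22*t - 14) + y*(152*t^2 + 186*t + 33)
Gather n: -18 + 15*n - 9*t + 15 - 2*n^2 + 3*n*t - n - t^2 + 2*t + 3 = -2*n^2 + n*(3*t + 14) - t^2 - 7*t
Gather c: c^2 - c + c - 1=c^2 - 1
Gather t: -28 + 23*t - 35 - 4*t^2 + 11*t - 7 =-4*t^2 + 34*t - 70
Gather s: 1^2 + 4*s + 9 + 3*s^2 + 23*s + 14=3*s^2 + 27*s + 24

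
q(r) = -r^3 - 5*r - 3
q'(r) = -3*r^2 - 5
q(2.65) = -34.86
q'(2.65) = -26.07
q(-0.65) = 0.52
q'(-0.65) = -6.27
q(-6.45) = 297.59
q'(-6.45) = -129.81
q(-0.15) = -2.25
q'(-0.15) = -5.07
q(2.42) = -29.27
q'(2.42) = -22.57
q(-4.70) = 124.32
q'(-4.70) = -71.27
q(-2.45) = 23.96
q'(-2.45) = -23.01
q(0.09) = -3.45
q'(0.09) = -5.02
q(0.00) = -3.00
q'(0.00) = -5.00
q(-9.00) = 771.00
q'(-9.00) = -248.00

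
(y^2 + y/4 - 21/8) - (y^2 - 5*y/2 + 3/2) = 11*y/4 - 33/8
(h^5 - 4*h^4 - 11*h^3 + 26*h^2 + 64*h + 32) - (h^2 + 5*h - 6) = h^5 - 4*h^4 - 11*h^3 + 25*h^2 + 59*h + 38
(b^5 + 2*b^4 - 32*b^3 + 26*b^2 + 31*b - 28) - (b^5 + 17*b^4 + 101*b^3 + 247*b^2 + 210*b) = -15*b^4 - 133*b^3 - 221*b^2 - 179*b - 28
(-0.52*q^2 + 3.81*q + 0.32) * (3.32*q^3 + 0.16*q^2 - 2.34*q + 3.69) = -1.7264*q^5 + 12.566*q^4 + 2.8888*q^3 - 10.783*q^2 + 13.3101*q + 1.1808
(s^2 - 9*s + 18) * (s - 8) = s^3 - 17*s^2 + 90*s - 144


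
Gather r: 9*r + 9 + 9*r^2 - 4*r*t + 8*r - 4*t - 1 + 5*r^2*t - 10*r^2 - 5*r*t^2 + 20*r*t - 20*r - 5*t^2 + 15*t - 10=r^2*(5*t - 1) + r*(-5*t^2 + 16*t - 3) - 5*t^2 + 11*t - 2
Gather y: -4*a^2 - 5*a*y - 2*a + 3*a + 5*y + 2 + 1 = -4*a^2 + a + y*(5 - 5*a) + 3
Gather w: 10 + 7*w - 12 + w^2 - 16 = w^2 + 7*w - 18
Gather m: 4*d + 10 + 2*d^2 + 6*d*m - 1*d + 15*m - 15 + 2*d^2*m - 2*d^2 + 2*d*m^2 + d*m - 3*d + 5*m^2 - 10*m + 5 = m^2*(2*d + 5) + m*(2*d^2 + 7*d + 5)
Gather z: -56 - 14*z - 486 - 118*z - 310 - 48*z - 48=-180*z - 900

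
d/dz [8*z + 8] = 8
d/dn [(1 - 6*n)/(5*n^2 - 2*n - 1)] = 2*(15*n^2 - 5*n + 4)/(25*n^4 - 20*n^3 - 6*n^2 + 4*n + 1)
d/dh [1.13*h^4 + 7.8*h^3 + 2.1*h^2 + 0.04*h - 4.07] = 4.52*h^3 + 23.4*h^2 + 4.2*h + 0.04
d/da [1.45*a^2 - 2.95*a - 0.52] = 2.9*a - 2.95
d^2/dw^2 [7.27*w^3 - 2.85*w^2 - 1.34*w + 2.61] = 43.62*w - 5.7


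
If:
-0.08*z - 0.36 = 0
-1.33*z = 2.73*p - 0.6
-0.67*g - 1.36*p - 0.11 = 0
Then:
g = -5.06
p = 2.41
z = -4.50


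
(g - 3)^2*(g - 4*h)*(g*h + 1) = g^4*h - 4*g^3*h^2 - 6*g^3*h + g^3 + 24*g^2*h^2 + 5*g^2*h - 6*g^2 - 36*g*h^2 + 24*g*h + 9*g - 36*h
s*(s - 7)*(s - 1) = s^3 - 8*s^2 + 7*s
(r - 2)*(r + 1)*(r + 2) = r^3 + r^2 - 4*r - 4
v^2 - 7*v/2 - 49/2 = (v - 7)*(v + 7/2)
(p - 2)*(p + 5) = p^2 + 3*p - 10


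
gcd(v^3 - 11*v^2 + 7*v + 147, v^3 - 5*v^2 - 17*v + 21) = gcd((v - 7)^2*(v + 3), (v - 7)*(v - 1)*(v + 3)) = v^2 - 4*v - 21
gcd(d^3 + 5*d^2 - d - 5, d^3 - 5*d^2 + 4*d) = d - 1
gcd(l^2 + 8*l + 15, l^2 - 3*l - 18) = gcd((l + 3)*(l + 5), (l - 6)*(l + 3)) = l + 3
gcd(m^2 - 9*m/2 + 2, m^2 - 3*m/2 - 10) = m - 4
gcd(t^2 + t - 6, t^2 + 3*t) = t + 3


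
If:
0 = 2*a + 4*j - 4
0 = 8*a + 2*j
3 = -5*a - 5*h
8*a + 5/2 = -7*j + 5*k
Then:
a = -2/7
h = -11/35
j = 8/7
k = 23/14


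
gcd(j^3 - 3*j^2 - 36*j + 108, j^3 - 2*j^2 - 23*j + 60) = j - 3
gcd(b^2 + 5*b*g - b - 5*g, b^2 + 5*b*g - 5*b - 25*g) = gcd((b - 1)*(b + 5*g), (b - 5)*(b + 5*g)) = b + 5*g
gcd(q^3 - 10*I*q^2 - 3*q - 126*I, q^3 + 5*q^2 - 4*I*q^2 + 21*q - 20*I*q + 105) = q^2 - 4*I*q + 21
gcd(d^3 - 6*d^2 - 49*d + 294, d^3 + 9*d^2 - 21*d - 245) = d + 7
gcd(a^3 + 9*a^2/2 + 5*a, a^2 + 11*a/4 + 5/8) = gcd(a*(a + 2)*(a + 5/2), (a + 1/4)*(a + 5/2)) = a + 5/2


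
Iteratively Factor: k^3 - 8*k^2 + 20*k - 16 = (k - 4)*(k^2 - 4*k + 4) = (k - 4)*(k - 2)*(k - 2)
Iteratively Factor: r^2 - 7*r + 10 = (r - 2)*(r - 5)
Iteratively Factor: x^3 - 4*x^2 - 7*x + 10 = (x + 2)*(x^2 - 6*x + 5) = (x - 5)*(x + 2)*(x - 1)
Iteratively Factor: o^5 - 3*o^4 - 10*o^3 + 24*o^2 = (o)*(o^4 - 3*o^3 - 10*o^2 + 24*o) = o*(o - 2)*(o^3 - o^2 - 12*o) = o*(o - 2)*(o + 3)*(o^2 - 4*o) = o^2*(o - 2)*(o + 3)*(o - 4)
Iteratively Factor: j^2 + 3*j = (j)*(j + 3)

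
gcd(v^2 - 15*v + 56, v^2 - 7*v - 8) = v - 8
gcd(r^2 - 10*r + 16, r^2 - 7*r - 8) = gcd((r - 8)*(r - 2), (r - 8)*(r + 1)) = r - 8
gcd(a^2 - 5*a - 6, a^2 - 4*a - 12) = a - 6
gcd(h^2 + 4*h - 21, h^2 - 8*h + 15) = h - 3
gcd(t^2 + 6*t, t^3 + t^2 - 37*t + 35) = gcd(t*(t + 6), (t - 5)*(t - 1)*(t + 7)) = 1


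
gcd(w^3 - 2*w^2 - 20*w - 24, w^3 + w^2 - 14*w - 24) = w + 2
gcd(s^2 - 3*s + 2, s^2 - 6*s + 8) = s - 2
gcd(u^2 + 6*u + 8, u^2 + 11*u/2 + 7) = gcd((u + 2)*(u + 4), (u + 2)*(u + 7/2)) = u + 2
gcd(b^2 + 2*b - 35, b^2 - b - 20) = b - 5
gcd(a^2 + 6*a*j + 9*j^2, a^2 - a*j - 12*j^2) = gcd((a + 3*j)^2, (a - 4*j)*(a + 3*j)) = a + 3*j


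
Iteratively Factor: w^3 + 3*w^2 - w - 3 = (w + 1)*(w^2 + 2*w - 3) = (w + 1)*(w + 3)*(w - 1)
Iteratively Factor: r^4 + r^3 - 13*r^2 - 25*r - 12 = (r + 3)*(r^3 - 2*r^2 - 7*r - 4) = (r + 1)*(r + 3)*(r^2 - 3*r - 4) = (r - 4)*(r + 1)*(r + 3)*(r + 1)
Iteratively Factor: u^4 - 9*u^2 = (u - 3)*(u^3 + 3*u^2) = u*(u - 3)*(u^2 + 3*u) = u*(u - 3)*(u + 3)*(u)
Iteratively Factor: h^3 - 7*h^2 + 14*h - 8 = (h - 4)*(h^2 - 3*h + 2) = (h - 4)*(h - 1)*(h - 2)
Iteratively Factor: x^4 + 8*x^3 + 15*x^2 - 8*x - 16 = (x - 1)*(x^3 + 9*x^2 + 24*x + 16) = (x - 1)*(x + 4)*(x^2 + 5*x + 4) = (x - 1)*(x + 4)^2*(x + 1)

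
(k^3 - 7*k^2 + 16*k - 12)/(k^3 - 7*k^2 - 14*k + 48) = (k^2 - 5*k + 6)/(k^2 - 5*k - 24)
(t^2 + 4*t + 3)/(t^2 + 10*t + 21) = (t + 1)/(t + 7)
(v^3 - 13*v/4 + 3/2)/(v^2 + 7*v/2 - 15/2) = (v^2 + 3*v/2 - 1)/(v + 5)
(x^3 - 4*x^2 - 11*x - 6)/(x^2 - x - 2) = (x^2 - 5*x - 6)/(x - 2)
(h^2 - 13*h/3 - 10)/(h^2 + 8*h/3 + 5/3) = (h - 6)/(h + 1)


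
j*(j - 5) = j^2 - 5*j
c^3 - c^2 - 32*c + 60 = (c - 5)*(c - 2)*(c + 6)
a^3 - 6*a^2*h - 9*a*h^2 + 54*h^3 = (a - 6*h)*(a - 3*h)*(a + 3*h)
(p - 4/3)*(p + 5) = p^2 + 11*p/3 - 20/3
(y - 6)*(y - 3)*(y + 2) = y^3 - 7*y^2 + 36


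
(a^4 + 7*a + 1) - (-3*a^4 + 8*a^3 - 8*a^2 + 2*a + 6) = 4*a^4 - 8*a^3 + 8*a^2 + 5*a - 5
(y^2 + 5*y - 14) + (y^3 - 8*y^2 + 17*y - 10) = y^3 - 7*y^2 + 22*y - 24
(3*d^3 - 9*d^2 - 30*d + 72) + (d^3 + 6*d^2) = 4*d^3 - 3*d^2 - 30*d + 72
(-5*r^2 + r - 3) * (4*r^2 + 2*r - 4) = -20*r^4 - 6*r^3 + 10*r^2 - 10*r + 12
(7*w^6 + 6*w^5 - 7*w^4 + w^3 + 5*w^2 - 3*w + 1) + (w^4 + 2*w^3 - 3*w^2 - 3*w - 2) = 7*w^6 + 6*w^5 - 6*w^4 + 3*w^3 + 2*w^2 - 6*w - 1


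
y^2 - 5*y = y*(y - 5)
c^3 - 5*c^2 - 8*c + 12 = (c - 6)*(c - 1)*(c + 2)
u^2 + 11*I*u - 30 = (u + 5*I)*(u + 6*I)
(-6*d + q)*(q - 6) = -6*d*q + 36*d + q^2 - 6*q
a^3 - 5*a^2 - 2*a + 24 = (a - 4)*(a - 3)*(a + 2)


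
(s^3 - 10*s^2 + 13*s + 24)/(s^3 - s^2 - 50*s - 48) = (s - 3)/(s + 6)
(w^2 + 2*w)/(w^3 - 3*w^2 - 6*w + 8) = w/(w^2 - 5*w + 4)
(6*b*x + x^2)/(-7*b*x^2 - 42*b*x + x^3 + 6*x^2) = (6*b + x)/(-7*b*x - 42*b + x^2 + 6*x)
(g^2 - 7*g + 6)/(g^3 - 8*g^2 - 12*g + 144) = (g - 1)/(g^2 - 2*g - 24)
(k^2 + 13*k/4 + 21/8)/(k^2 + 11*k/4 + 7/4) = (k + 3/2)/(k + 1)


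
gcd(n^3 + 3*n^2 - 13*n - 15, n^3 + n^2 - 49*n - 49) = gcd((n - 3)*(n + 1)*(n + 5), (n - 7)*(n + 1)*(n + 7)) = n + 1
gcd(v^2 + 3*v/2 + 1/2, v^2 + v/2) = v + 1/2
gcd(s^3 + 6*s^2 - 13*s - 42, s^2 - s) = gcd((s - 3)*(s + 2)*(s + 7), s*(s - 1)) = 1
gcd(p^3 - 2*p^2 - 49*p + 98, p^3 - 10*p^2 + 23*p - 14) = p^2 - 9*p + 14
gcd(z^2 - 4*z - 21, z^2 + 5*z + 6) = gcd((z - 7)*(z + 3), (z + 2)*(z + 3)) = z + 3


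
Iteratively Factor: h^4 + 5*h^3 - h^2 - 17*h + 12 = (h + 3)*(h^3 + 2*h^2 - 7*h + 4) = (h - 1)*(h + 3)*(h^2 + 3*h - 4) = (h - 1)*(h + 3)*(h + 4)*(h - 1)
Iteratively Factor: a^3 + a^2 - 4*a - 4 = (a - 2)*(a^2 + 3*a + 2) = (a - 2)*(a + 2)*(a + 1)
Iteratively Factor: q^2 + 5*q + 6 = (q + 3)*(q + 2)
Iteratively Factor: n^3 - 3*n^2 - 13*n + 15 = (n - 5)*(n^2 + 2*n - 3) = (n - 5)*(n + 3)*(n - 1)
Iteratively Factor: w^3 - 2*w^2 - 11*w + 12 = (w - 1)*(w^2 - w - 12) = (w - 1)*(w + 3)*(w - 4)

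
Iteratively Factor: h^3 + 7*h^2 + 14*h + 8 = (h + 2)*(h^2 + 5*h + 4) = (h + 2)*(h + 4)*(h + 1)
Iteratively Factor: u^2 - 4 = (u + 2)*(u - 2)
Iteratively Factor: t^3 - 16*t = (t)*(t^2 - 16) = t*(t + 4)*(t - 4)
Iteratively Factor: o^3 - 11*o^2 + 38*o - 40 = (o - 2)*(o^2 - 9*o + 20) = (o - 4)*(o - 2)*(o - 5)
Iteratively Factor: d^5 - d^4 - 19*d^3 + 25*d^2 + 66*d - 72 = (d + 4)*(d^4 - 5*d^3 + d^2 + 21*d - 18) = (d + 2)*(d + 4)*(d^3 - 7*d^2 + 15*d - 9) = (d - 3)*(d + 2)*(d + 4)*(d^2 - 4*d + 3) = (d - 3)^2*(d + 2)*(d + 4)*(d - 1)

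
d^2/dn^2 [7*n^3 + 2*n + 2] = 42*n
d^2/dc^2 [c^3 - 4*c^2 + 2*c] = 6*c - 8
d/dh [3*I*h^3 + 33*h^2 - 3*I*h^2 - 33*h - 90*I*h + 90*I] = 9*I*h^2 + 6*h*(11 - I) - 33 - 90*I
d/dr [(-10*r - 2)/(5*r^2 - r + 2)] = 2*(25*r^2 + 10*r - 11)/(25*r^4 - 10*r^3 + 21*r^2 - 4*r + 4)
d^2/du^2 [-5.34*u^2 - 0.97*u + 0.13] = -10.6800000000000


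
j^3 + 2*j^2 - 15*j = j*(j - 3)*(j + 5)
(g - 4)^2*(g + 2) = g^3 - 6*g^2 + 32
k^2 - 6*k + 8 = (k - 4)*(k - 2)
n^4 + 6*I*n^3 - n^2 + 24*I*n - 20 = (n - 2*I)*(n + I)*(n + 2*I)*(n + 5*I)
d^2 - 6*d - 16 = (d - 8)*(d + 2)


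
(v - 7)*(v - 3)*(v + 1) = v^3 - 9*v^2 + 11*v + 21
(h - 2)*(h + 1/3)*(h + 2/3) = h^3 - h^2 - 16*h/9 - 4/9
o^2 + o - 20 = (o - 4)*(o + 5)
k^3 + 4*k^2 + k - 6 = (k - 1)*(k + 2)*(k + 3)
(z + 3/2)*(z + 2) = z^2 + 7*z/2 + 3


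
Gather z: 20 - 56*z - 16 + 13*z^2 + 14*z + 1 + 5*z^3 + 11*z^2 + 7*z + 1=5*z^3 + 24*z^2 - 35*z + 6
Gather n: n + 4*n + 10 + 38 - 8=5*n + 40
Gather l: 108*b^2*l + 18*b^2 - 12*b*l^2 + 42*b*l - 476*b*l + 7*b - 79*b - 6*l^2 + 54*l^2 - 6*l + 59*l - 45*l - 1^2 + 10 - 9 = 18*b^2 - 72*b + l^2*(48 - 12*b) + l*(108*b^2 - 434*b + 8)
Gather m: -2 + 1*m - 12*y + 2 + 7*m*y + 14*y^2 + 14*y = m*(7*y + 1) + 14*y^2 + 2*y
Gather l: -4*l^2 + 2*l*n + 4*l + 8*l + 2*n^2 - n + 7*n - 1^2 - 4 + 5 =-4*l^2 + l*(2*n + 12) + 2*n^2 + 6*n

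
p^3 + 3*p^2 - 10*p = p*(p - 2)*(p + 5)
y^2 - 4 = (y - 2)*(y + 2)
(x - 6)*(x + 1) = x^2 - 5*x - 6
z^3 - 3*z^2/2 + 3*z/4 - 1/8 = (z - 1/2)^3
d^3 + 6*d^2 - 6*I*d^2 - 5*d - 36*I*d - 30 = (d + 6)*(d - 5*I)*(d - I)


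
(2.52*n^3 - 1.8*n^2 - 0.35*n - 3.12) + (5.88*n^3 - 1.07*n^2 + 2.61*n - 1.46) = 8.4*n^3 - 2.87*n^2 + 2.26*n - 4.58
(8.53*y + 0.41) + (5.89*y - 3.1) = 14.42*y - 2.69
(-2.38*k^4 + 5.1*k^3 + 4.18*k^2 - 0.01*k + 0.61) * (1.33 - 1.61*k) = 3.8318*k^5 - 11.3764*k^4 + 0.0531999999999995*k^3 + 5.5755*k^2 - 0.9954*k + 0.8113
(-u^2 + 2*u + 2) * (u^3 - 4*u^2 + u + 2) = -u^5 + 6*u^4 - 7*u^3 - 8*u^2 + 6*u + 4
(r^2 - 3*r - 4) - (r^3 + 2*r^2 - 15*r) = -r^3 - r^2 + 12*r - 4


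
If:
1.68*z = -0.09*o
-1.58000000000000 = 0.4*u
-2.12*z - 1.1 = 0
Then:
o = 9.69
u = -3.95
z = -0.52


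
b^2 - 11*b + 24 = (b - 8)*(b - 3)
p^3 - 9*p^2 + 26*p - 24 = (p - 4)*(p - 3)*(p - 2)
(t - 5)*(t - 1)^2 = t^3 - 7*t^2 + 11*t - 5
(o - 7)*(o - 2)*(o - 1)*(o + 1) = o^4 - 9*o^3 + 13*o^2 + 9*o - 14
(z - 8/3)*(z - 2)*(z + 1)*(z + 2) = z^4 - 5*z^3/3 - 20*z^2/3 + 20*z/3 + 32/3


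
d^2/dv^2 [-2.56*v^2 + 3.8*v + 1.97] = -5.12000000000000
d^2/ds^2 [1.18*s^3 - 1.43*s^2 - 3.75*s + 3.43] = 7.08*s - 2.86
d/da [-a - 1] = -1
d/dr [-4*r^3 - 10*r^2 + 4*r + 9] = -12*r^2 - 20*r + 4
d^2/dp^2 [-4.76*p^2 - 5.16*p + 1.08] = -9.52000000000000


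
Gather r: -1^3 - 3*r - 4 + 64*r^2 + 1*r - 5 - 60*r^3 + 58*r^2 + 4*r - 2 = -60*r^3 + 122*r^2 + 2*r - 12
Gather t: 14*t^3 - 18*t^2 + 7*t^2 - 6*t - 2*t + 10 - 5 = 14*t^3 - 11*t^2 - 8*t + 5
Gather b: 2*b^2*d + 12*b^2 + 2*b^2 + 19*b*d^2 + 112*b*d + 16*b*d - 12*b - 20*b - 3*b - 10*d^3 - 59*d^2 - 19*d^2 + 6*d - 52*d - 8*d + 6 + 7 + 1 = b^2*(2*d + 14) + b*(19*d^2 + 128*d - 35) - 10*d^3 - 78*d^2 - 54*d + 14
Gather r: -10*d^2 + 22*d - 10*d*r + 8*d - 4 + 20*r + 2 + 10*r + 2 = -10*d^2 + 30*d + r*(30 - 10*d)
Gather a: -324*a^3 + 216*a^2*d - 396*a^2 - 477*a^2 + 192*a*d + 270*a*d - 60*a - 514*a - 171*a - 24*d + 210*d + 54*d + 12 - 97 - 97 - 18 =-324*a^3 + a^2*(216*d - 873) + a*(462*d - 745) + 240*d - 200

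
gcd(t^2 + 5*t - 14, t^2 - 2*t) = t - 2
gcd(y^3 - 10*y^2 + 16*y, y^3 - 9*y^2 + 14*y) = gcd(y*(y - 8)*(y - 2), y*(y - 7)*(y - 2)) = y^2 - 2*y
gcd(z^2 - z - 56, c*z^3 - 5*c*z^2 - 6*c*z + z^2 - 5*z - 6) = 1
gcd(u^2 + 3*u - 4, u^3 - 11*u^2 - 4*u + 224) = u + 4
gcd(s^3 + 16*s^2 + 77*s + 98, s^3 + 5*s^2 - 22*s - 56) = s^2 + 9*s + 14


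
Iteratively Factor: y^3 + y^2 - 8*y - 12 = (y + 2)*(y^2 - y - 6) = (y + 2)^2*(y - 3)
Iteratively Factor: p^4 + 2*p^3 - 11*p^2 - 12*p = (p + 1)*(p^3 + p^2 - 12*p) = (p - 3)*(p + 1)*(p^2 + 4*p) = (p - 3)*(p + 1)*(p + 4)*(p)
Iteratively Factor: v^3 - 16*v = (v + 4)*(v^2 - 4*v) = (v - 4)*(v + 4)*(v)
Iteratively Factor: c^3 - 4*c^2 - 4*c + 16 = (c + 2)*(c^2 - 6*c + 8) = (c - 2)*(c + 2)*(c - 4)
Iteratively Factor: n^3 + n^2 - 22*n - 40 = (n + 2)*(n^2 - n - 20) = (n - 5)*(n + 2)*(n + 4)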